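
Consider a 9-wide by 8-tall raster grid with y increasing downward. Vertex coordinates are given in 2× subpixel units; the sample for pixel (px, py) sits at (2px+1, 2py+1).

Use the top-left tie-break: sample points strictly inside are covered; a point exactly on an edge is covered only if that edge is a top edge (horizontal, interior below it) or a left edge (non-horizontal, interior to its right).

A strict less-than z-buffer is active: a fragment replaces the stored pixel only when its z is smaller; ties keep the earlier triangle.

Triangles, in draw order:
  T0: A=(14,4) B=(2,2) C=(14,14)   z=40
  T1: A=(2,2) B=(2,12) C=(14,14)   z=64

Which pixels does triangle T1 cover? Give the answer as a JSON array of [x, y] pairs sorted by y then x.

T0:
  2·area = 120  (B↔C swapped to make it positive)
  edge (14, 4)→(14, 14): d=(0,10) right/bottom  bias=-1
  edge (14, 14)→(2, 2): d=(-12,-12) top-left  bias=+0
  edge (2, 2)→(14, 4): d=(12,2) right/bottom  bias=-1
    (0,0)@(1, 1): e=[130,0,-10] → .  [on edge]
    (1,1)@(3, 3): e=[110,0,10] → X  [on edge]
    (2,1)@(5, 3): e=[90,24,6] → X
    (3,1)@(7, 3): e=[70,48,2] → X
    (4,1)@(9, 3): e=[50,72,-2] → .
    (1,2)@(3, 5): e=[110,-24,34] → .
    (2,2)@(5, 5): e=[90,0,30] → X  [on edge]
    (4,2)@(9, 5): e=[50,48,22] → X
    (5,2)@(11, 5): e=[30,72,18] → X
    (6,2)@(13, 5): e=[10,96,14] → X
    (7,2)@(15, 5): e=[-10,120,10] → .
    (2,3)@(5, 7): e=[90,-24,54] → .
    (3,3)@(7, 7): e=[70,0,50] → X  [on edge]
    (4,4)@(9, 9): e=[50,0,70] → X  [on edge]
    (5,5)@(11, 11): e=[30,0,90] → X  [on edge]
    (6,6)@(13, 13): e=[10,0,110] → X  [on edge]
    (7,7)@(15, 15): e=[-10,0,130] → .  [on edge]
  covered (18 px):
    . . . . . . . . .
    . X X X . . . . .
    . . X X X X X . .
    . . . X X X X . .
    . . . . X X X . .
    . . . . . X X . .
    . . . . . . X . .
    . . . . . . . . .
T1:
  2·area = 120  (B↔C swapped to make it positive)
  edge (2, 2)→(14, 14): d=(12,12) right/bottom  bias=-1
  edge (14, 14)→(2, 12): d=(-12,-2) top-left  bias=+0
  edge (2, 12)→(2, 2): d=(0,-10) top-left  bias=+0
    (0,0)@(1, 1): e=[0,130,-10] → .  [on edge]
    (1,1)@(3, 3): e=[0,110,10] → .  [on edge]
    (1,2)@(3, 5): e=[24,86,10] → X
    (2,2)@(5, 5): e=[0,90,30] → .  [on edge]
    (1,3)@(3, 7): e=[48,62,10] → X
    (2,3)@(5, 7): e=[24,66,30] → X
    (3,3)@(7, 7): e=[0,70,50] → .  [on edge]
    (1,4)@(3, 9): e=[72,38,10] → X
    (3,4)@(7, 9): e=[24,46,50] → X
    (4,4)@(9, 9): e=[0,50,70] → .  [on edge]
    (1,5)@(3, 11): e=[96,14,10] → X
    (4,5)@(9, 11): e=[24,26,70] → X
    (5,5)@(11, 11): e=[0,30,90] → .  [on edge]
    (6,6)@(13, 13): e=[0,10,110] → .  [on edge]
    (7,7)@(15, 15): e=[0,-10,130] → .  [on edge]
  covered (12 px):
    . . . . . . . . .
    . . . . . . . . .
    . X . . . . . . .
    . X X . . . . . .
    . X X X . . . . .
    . X X X X . . . .
    . . . . X X . . .
    . . . . . . . . .

Answer: [[1,2],[1,3],[2,3],[1,4],[2,4],[3,4],[1,5],[2,5],[3,5],[4,5],[4,6],[5,6]]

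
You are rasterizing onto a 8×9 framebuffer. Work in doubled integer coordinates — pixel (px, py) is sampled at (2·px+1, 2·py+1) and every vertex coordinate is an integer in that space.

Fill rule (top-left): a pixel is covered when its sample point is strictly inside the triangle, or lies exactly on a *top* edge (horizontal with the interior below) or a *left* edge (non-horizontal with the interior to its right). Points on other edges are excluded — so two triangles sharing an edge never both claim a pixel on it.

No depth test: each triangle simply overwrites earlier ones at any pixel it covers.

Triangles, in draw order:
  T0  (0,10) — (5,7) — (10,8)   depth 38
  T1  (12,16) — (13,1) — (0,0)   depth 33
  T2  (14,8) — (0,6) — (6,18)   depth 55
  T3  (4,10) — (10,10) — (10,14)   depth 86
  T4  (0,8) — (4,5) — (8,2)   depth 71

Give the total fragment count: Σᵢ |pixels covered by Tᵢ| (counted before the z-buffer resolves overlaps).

T0:
  2·area = 20
  edge (0, 10)→(5, 7): d=(5,-3) top-left  bias=+0
  edge (5, 7)→(10, 8): d=(5,1) right/bottom  bias=-1
  edge (10, 8)→(0, 10): d=(-10,2) right/bottom  bias=-1
    (7,0)@(15, 1): e=[0,-40,60] → ·  [on edge]
    (2,3)@(5, 7): e=[0,0,20] → ·  [on edge]
    (7,3)@(15, 7): e=[30,-10,0] → ·  [on edge]
    (1,4)@(3, 9): e=[4,12,4] → #
    (2,4)@(5, 9): e=[10,10,0] → ·  [on edge]
    (7,4)@(15, 9): e=[40,0,-20] → ·  [on edge]
    (1,5)@(3, 11): e=[14,22,-16] → ·
  covered (1 px):
    · · · · · · · ·
    · · · · · · · ·
    · · · · · · · ·
    · · · · · · · ·
    · # · · · · · ·
    · · · · · · · ·
    · · · · · · · ·
    · · · · · · · ·
    · · · · · · · ·
T1:
  2·area = 196  (B↔C swapped to make it positive)
  edge (12, 16)→(0, 0): d=(-12,-16) top-left  bias=+0
  edge (0, 0)→(13, 1): d=(13,1) right/bottom  bias=-1
  edge (13, 1)→(12, 16): d=(-1,15) right/bottom  bias=-1
    (0,0)@(1, 1): e=[4,12,180] → #
    (1,0)@(3, 1): e=[36,10,150] → #
    (2,0)@(5, 1): e=[68,8,120] → #
    (3,0)@(7, 1): e=[100,6,90] → #
    (4,0)@(9, 1): e=[132,4,60] → #
    (5,0)@(11, 1): e=[164,2,30] → #
    (6,0)@(13, 1): e=[196,0,0] → ·  [on edge]
    (0,1)@(1, 3): e=[-20,38,178] → ·
    (1,1)@(3, 3): e=[12,36,148] → #
    (6,1)@(13, 3): e=[172,26,-2] → ·
    (1,2)@(3, 5): e=[-12,62,146] → ·
    (2,2)@(5, 5): e=[20,60,116] → #
  covered (24 px):
    # # # # # # · ·
    · # # # # # · ·
    · · # # # # · ·
    · · · # # # · ·
    · · · # # # · ·
    · · · · # # · ·
    · · · · · # · ·
    · · · · · · · ·
    · · · · · · · ·
T2:
  2·area = 156  (B↔C swapped to make it positive)
  edge (14, 8)→(6, 18): d=(-8,10) right/bottom  bias=-1
  edge (6, 18)→(0, 6): d=(-6,-12) top-left  bias=+0
  edge (0, 6)→(14, 8): d=(14,2) right/bottom  bias=-1
    (0,3)@(1, 7): e=[138,6,12] → #
    (1,3)@(3, 7): e=[118,30,8] → #
    (2,3)@(5, 7): e=[98,54,4] → #
    (3,3)@(7, 7): e=[78,78,0] → ·  [on edge]
    (0,4)@(1, 9): e=[122,-6,40] → ·
    (1,4)@(3, 9): e=[102,18,36] → #
    (3,4)@(7, 9): e=[62,66,28] → #
    (4,4)@(9, 9): e=[42,90,24] → #
    (5,4)@(11, 9): e=[22,114,20] → #
    (6,4)@(13, 9): e=[2,138,16] → #
    (7,4)@(15, 9): e=[-18,162,12] → ·
    (1,5)@(3, 11): e=[86,6,64] → #
  covered (19 px):
    · · · · · · · ·
    · · · · · · · ·
    · · · · · · · ·
    # # # · · · · ·
    · # # # # # # ·
    · # # # # # · ·
    · · # # # · · ·
    · · # # · · · ·
    · · · · · · · ·
T3:
  2·area = 24
  edge (4, 10)→(10, 10): d=(6,0) top-left  bias=+0
  edge (10, 10)→(10, 14): d=(0,4) right/bottom  bias=-1
  edge (10, 14)→(4, 10): d=(-6,-4) top-left  bias=+0
    (3,5)@(7, 11): e=[6,12,6] → #
    (4,5)@(9, 11): e=[6,4,14] → #
    (5,5)@(11, 11): e=[6,-4,22] → ·
    (3,6)@(7, 13): e=[18,12,-6] → ·
    (4,6)@(9, 13): e=[18,4,2] → #
    (5,6)@(11, 13): e=[18,-4,10] → ·
    (4,7)@(9, 15): e=[30,4,-10] → ·
  covered (3 px):
    · · · · · · · ·
    · · · · · · · ·
    · · · · · · · ·
    · · · · · · · ·
    · · · · · · · ·
    · · · # # · · ·
    · · · · # · · ·
    · · · · · · · ·
    · · · · · · · ·
T4:
  degenerate (2·area = 0) — covers nothing

Result: 47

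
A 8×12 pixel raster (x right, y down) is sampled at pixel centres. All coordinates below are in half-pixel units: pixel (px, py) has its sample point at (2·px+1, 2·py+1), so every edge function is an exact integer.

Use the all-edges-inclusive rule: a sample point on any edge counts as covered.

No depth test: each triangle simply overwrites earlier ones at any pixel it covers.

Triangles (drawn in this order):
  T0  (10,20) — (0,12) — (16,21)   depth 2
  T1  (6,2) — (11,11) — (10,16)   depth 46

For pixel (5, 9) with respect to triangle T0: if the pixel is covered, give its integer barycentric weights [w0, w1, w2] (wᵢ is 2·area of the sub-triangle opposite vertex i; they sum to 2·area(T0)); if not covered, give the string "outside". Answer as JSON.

T0:
  2·area = 38
  edge (10, 20)→(0, 12): d=(-10,-8) inclusive
  edge (0, 12)→(16, 21): d=(16,9) inclusive
  edge (16, 21)→(10, 20): d=(-6,-1) inclusive
    (2,7)@(5, 15): e=[10,3,25] → #
    (3,7)@(7, 15): e=[26,-15,27] → ·
    (2,8)@(5, 17): e=[-10,35,13] → ·
    (3,8)@(7, 17): e=[6,17,15] → #
    (4,8)@(9, 17): e=[22,-1,17] → ·
    (3,9)@(7, 19): e=[-14,49,3] → ·
    (4,9)@(9, 19): e=[2,31,5] → #
    (5,9)@(11, 19): e=[18,13,7] → #
    (6,9)@(13, 19): e=[34,-5,9] → ·
    (4,10)@(9, 21): e=[-18,63,-7] → ·
    (5,10)@(11, 21): e=[-2,45,-5] → ·
  covered (4 px):
    · · · · · · · ·
    · · · · · · · ·
    · · · · · · · ·
    · · · · · · · ·
    · · · · · · · ·
    · · · · · · · ·
    · · · · · · · ·
    · · # · · · · ·
    · · · # · · · ·
    · · · · # # · ·
    · · · · · · · ·
    · · · · · · · ·
T1:
  2·area = 34
  edge (6, 2)→(11, 11): d=(5,9) inclusive
  edge (11, 11)→(10, 16): d=(-1,5) inclusive
  edge (10, 16)→(6, 2): d=(-4,-14) inclusive
    (6,0)@(13, 1): e=[-68,0,102] → ·  [on edge]
    (3,2)@(7, 5): e=[6,26,2] → #
    (4,2)@(9, 5): e=[-12,16,30] → ·
    (3,3)@(7, 7): e=[16,24,-6] → ·
    (4,4)@(9, 9): e=[8,12,14] → #
    (5,4)@(11, 9): e=[-10,2,42] → ·
    (4,5)@(9, 11): e=[18,10,6] → #
    (5,5)@(11, 11): e=[0,0,34] → #  [on edge]
    (6,5)@(13, 11): e=[-18,-10,62] → ·
    (4,6)@(9, 13): e=[28,8,-2] → ·
    (5,6)@(11, 13): e=[10,-2,26] → ·
    (4,10)@(9, 21): e=[68,0,-34] → ·  [on edge]
  covered (4 px):
    · · · · · · · ·
    · · · · · · · ·
    · · · # · · · ·
    · · · · · · · ·
    · · · · # · · ·
    · · · · # # · ·
    · · · · · · · ·
    · · · · · · · ·
    · · · · · · · ·
    · · · · · · · ·
    · · · · · · · ·
    · · · · · · · ·

Answer: [13,7,18]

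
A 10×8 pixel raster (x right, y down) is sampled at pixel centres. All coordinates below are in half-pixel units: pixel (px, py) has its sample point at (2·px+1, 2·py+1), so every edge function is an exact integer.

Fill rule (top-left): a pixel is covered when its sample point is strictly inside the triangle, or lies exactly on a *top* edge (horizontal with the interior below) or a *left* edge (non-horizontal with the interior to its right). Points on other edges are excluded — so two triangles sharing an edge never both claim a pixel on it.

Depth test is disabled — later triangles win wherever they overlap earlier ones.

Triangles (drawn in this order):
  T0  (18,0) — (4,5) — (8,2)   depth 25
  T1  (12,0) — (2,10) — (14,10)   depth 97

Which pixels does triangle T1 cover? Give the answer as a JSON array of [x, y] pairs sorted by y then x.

T0:
  2·area = 22
  edge (18, 0)→(4, 5): d=(-14,5) right/bottom  bias=-1
  edge (4, 5)→(8, 2): d=(4,-3) top-left  bias=+0
  edge (8, 2)→(18, 0): d=(10,-2) top-left  bias=+0
    (6,0)@(13, 1): e=[11,11,0] → █  [on edge]
    (7,0)@(15, 1): e=[1,17,4] → █
    (8,0)@(17, 1): e=[-9,23,8] → ·
    (1,1)@(3, 3): e=[33,-11,0] → ·  [on edge]
    (3,1)@(7, 3): e=[13,1,8] → █
    (4,1)@(9, 3): e=[3,7,12] → █
    (5,1)@(11, 3): e=[-7,13,16] → ·
    (6,1)@(13, 3): e=[-17,19,20] → ·
    (7,1)@(15, 3): e=[-27,25,24] → ·
    (3,2)@(7, 5): e=[-15,9,28] → ·
    (4,2)@(9, 5): e=[-25,15,32] → ·
  covered (4 px):
    · · · · · · █ █ · ·
    · · · █ █ · · · · ·
    · · · · · · · · · ·
    · · · · · · · · · ·
    · · · · · · · · · ·
    · · · · · · · · · ·
    · · · · · · · · · ·
    · · · · · · · · · ·
T1:
  2·area = 120  (B↔C swapped to make it positive)
  edge (12, 0)→(14, 10): d=(2,10) right/bottom  bias=-1
  edge (14, 10)→(2, 10): d=(-12,0) right/bottom  bias=-1
  edge (2, 10)→(12, 0): d=(10,-10) top-left  bias=+0
    (5,0)@(11, 1): e=[12,108,0] → █  [on edge]
    (6,0)@(13, 1): e=[-8,108,20] → ·
    (4,1)@(9, 3): e=[36,84,0] → █  [on edge]
    (6,1)@(13, 3): e=[-4,84,40] → ·
    (3,2)@(7, 5): e=[60,60,0] → █  [on edge]
    (6,2)@(13, 5): e=[0,60,60] → ·  [on edge]
    (2,3)@(5, 7): e=[84,36,0] → █  [on edge]
    (6,3)@(13, 7): e=[4,36,80] → █
    (7,3)@(15, 7): e=[-16,36,100] → ·
    (1,4)@(3, 9): e=[108,12,0] → █  [on edge]
    (7,4)@(15, 9): e=[-12,12,120] → ·
    (0,5)@(1, 11): e=[132,-12,0] → ·  [on edge]
    (7,7)@(15, 15): e=[0,-60,180] → ·  [on edge]
  covered (17 px):
    · · · · · █ · · · ·
    · · · · █ █ · · · ·
    · · · █ █ █ · · · ·
    · · █ █ █ █ █ · · ·
    · █ █ █ █ █ █ · · ·
    · · · · · · · · · ·
    · · · · · · · · · ·
    · · · · · · · · · ·

Answer: [[5,0],[4,1],[5,1],[3,2],[4,2],[5,2],[2,3],[3,3],[4,3],[5,3],[6,3],[1,4],[2,4],[3,4],[4,4],[5,4],[6,4]]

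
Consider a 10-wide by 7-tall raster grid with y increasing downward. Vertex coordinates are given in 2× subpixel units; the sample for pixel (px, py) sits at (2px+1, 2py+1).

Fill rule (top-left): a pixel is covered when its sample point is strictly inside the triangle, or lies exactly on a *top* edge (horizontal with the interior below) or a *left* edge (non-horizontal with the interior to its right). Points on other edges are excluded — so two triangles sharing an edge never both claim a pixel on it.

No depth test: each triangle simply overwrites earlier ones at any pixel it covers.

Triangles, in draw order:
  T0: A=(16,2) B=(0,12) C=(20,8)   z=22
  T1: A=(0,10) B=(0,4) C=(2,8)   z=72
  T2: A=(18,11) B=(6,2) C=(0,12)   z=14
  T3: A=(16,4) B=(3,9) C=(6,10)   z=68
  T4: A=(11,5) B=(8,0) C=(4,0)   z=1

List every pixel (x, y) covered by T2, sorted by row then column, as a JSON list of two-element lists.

T0:
  2·area = 136  (B↔C swapped to make it positive)
  edge (16, 2)→(20, 8): d=(4,6) right/bottom  bias=-1
  edge (20, 8)→(0, 12): d=(-20,4) right/bottom  bias=-1
  edge (0, 12)→(16, 2): d=(16,-10) top-left  bias=+0
    (7,1)@(15, 3): e=[10,120,6] → #
    (8,1)@(17, 3): e=[-2,112,26] → ·
    (6,2)@(13, 5): e=[30,88,18] → #
    (8,2)@(17, 5): e=[6,72,58] → #
    (9,2)@(19, 5): e=[-6,64,78] → ·
    (4,3)@(9, 7): e=[62,64,10] → #
    (5,3)@(11, 7): e=[50,56,30] → #
    (9,3)@(19, 7): e=[2,24,110] → #
    (2,4)@(5, 9): e=[94,40,2] → #
    (3,4)@(7, 9): e=[82,32,22] → #
    (7,4)@(15, 9): e=[34,0,102] → ·  [on edge]
    (8,4)@(17, 9): e=[22,-8,122] → ·
    (2,5)@(5, 11): e=[102,0,34] → ·  [on edge]
  covered (16 px):
    · · · · · · · · · ·
    · · · · · · · # · ·
    · · · · · · # # # ·
    · · · · # # # # # #
    · · # # # # # · · ·
    · # · · · · · · · ·
    · · · · · · · · · ·
T1:
  2·area = 12
  edge (0, 10)→(0, 4): d=(0,-6) top-left  bias=+0
  edge (0, 4)→(2, 8): d=(2,4) right/bottom  bias=-1
  edge (2, 8)→(0, 10): d=(-2,2) right/bottom  bias=-1
    (4,0)@(9, 1): e=[54,-42,0] → ·  [on edge]
    (3,1)@(7, 3): e=[42,-30,0] → ·  [on edge]
    (2,2)@(5, 5): e=[30,-18,0] → ·  [on edge]
    (0,3)@(1, 7): e=[6,2,4] → #
    (1,3)@(3, 7): e=[18,-6,0] → ·  [on edge]
    (0,4)@(1, 9): e=[6,6,0] → ·  [on edge]
  covered (1 px):
    · · · · · · · · · ·
    · · · · · · · · · ·
    · · · · · · · · · ·
    # · · · · · · · · ·
    · · · · · · · · · ·
    · · · · · · · · · ·
    · · · · · · · · · ·
T2:
  2·area = 174  (B↔C swapped to make it positive)
  edge (18, 11)→(0, 12): d=(-18,1) right/bottom  bias=-1
  edge (0, 12)→(6, 2): d=(6,-10) top-left  bias=+0
  edge (6, 2)→(18, 11): d=(12,9) right/bottom  bias=-1
    (3,1)@(7, 3): e=[155,16,3] → #
    (4,1)@(9, 3): e=[153,36,-15] → ·
    (2,2)@(5, 5): e=[121,8,45] → #
    (4,2)@(9, 5): e=[117,48,9] → #
    (5,2)@(11, 5): e=[115,68,-9] → ·
    (1,3)@(3, 7): e=[87,0,87] → #  [on edge]
    (5,3)@(11, 7): e=[79,80,15] → #
    (6,3)@(13, 7): e=[77,100,-3] → ·
    (1,4)@(3, 9): e=[51,12,111] → #
    (6,4)@(13, 9): e=[41,112,21] → #
    (7,4)@(15, 9): e=[39,132,3] → #
    (8,4)@(17, 9): e=[37,152,-15] → ·
  covered (25 px):
    · · · · · · · · · ·
    · · · # · · · · · ·
    · · # # # · · · · ·
    · # # # # # · · · ·
    · # # # # # # # · ·
    # # # # # # # # # ·
    · · · · · · · · · ·
T3:
  2·area = 28  (B↔C swapped to make it positive)
  edge (16, 4)→(6, 10): d=(-10,6) right/bottom  bias=-1
  edge (6, 10)→(3, 9): d=(-3,-1) top-left  bias=+0
  edge (3, 9)→(16, 4): d=(13,-5) top-left  bias=+0
    (4,3)@(9, 7): e=[12,12,4] → #
    (5,3)@(11, 7): e=[0,14,14] → ·  [on edge]
    (1,4)@(3, 9): e=[28,0,0] → #  [on edge]
    (2,4)@(5, 9): e=[16,2,10] → #
    (3,4)@(7, 9): e=[4,4,20] → #
    (4,4)@(9, 9): e=[-8,6,30] → ·
    (1,5)@(3, 11): e=[8,-6,26] → ·
    (2,5)@(5, 11): e=[-4,-4,36] → ·
    (3,5)@(7, 11): e=[-16,-2,46] → ·
    (4,5)@(9, 11): e=[-28,0,56] → ·  [on edge]
    (0,6)@(1, 13): e=[0,-14,42] → ·  [on edge]
    (7,6)@(15, 13): e=[-84,0,112] → ·  [on edge]
  covered (4 px):
    · · · · · · · · · ·
    · · · · · · · · · ·
    · · · · · · · · · ·
    · · · · # · · · · ·
    · # # # · · · · · ·
    · · · · · · · · · ·
    · · · · · · · · · ·
T4:
  2·area = 20  (B↔C swapped to make it positive)
  edge (11, 5)→(4, 0): d=(-7,-5) top-left  bias=+0
  edge (4, 0)→(8, 0): d=(4,0) top-left  bias=+0
  edge (8, 0)→(11, 5): d=(3,5) right/bottom  bias=-1
    (3,0)@(7, 1): e=[8,4,8] → #
    (4,0)@(9, 1): e=[18,4,-2] → ·
    (3,1)@(7, 3): e=[-6,12,14] → ·
    (4,1)@(9, 3): e=[4,12,4] → #
    (5,1)@(11, 3): e=[14,12,-6] → ·
    (4,2)@(9, 5): e=[-10,20,10] → ·
    (5,2)@(11, 5): e=[0,20,0] → ·  [on edge]
  covered (2 px):
    · · · # · · · · · ·
    · · · · # · · · · ·
    · · · · · · · · · ·
    · · · · · · · · · ·
    · · · · · · · · · ·
    · · · · · · · · · ·
    · · · · · · · · · ·

Answer: [[3,1],[2,2],[3,2],[4,2],[1,3],[2,3],[3,3],[4,3],[5,3],[1,4],[2,4],[3,4],[4,4],[5,4],[6,4],[7,4],[0,5],[1,5],[2,5],[3,5],[4,5],[5,5],[6,5],[7,5],[8,5]]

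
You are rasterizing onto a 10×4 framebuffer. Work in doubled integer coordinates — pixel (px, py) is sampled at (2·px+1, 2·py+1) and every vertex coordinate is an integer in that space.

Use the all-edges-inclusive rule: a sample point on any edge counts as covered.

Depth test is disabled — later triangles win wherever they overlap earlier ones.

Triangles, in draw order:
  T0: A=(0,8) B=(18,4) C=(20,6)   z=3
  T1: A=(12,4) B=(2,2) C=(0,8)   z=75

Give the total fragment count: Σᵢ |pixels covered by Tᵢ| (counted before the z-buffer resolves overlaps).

T0:
  2·area = 44
  edge (0, 8)→(18, 4): d=(18,-4) inclusive
  edge (18, 4)→(20, 6): d=(2,2) inclusive
  edge (20, 6)→(0, 8): d=(-20,2) inclusive
    (7,0)@(15, 1): e=[-66,0,110] → .  [on edge]
    (8,1)@(17, 3): e=[-22,0,66] → .  [on edge]
    (7,2)@(15, 5): e=[6,8,30] → X
    (8,2)@(17, 5): e=[14,4,26] → X
    (9,2)@(19, 5): e=[22,0,22] → X  [on edge]
    (2,3)@(5, 7): e=[2,32,10] → X
    (3,3)@(7, 7): e=[10,28,6] → X
    (4,3)@(9, 7): e=[18,24,2] → X
    (5,3)@(11, 7): e=[26,20,-2] → .
    (7,3)@(15, 7): e=[42,12,-10] → .
    (8,3)@(17, 7): e=[50,8,-14] → .
    (9,3)@(19, 7): e=[58,4,-18] → .
  covered (6 px):
    . . . . . . . . . .
    . . . . . . . . . .
    . . . . . . . X X X
    . . X X X . . . . .
T1:
  2·area = 64  (B↔C swapped to make it positive)
  edge (12, 4)→(0, 8): d=(-12,4) inclusive
  edge (0, 8)→(2, 2): d=(2,-6) inclusive
  edge (2, 2)→(12, 4): d=(10,2) inclusive
    (1,1)@(3, 3): e=[48,8,8] → X
    (2,1)@(5, 3): e=[40,20,4] → X
    (3,1)@(7, 3): e=[32,32,0] → X  [on edge]
    (4,1)@(9, 3): e=[24,44,-4] → .
    (7,1)@(15, 3): e=[0,80,-16] → .  [on edge]
    (0,2)@(1, 5): e=[32,0,32] → X  [on edge]
    (4,2)@(9, 5): e=[0,48,16] → X  [on edge]
    (5,2)@(11, 5): e=[-8,60,12] → .
    (8,2)@(17, 5): e=[-32,96,0] → .  [on edge]
    (0,3)@(1, 7): e=[8,4,52] → X
    (1,3)@(3, 7): e=[0,16,48] → X  [on edge]
    (2,3)@(5, 7): e=[-8,28,44] → .
  covered (10 px):
    . . . . . . . . . .
    . X X X . . . . . .
    X X X X X . . . . .
    X X . . . . . . . .

Final: 16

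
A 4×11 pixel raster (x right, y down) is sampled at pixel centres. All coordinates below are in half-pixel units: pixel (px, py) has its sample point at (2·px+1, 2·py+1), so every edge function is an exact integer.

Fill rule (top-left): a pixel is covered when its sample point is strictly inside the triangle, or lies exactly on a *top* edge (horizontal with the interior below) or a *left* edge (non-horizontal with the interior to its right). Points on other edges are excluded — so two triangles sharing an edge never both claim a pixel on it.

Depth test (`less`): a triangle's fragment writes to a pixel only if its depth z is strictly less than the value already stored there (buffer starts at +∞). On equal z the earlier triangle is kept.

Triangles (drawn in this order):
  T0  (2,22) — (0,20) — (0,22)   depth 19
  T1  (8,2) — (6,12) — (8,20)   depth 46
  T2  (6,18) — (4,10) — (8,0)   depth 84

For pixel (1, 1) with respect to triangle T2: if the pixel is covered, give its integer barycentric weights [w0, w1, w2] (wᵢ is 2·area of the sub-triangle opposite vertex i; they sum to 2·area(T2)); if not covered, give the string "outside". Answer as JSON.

T0:
  2·area = 4  (B↔C swapped to make it positive)
  edge (2, 22)→(0, 22): d=(-2,0) right/bottom  bias=-1
  edge (0, 22)→(0, 20): d=(0,-2) top-left  bias=+0
  edge (0, 20)→(2, 22): d=(2,2) right/bottom  bias=-1
    (0,10)@(1, 21): e=[2,2,0] → ·  [on edge]
  covered (0 px):
    · · · ·
    · · · ·
    · · · ·
    · · · ·
    · · · ·
    · · · ·
    · · · ·
    · · · ·
    · · · ·
    · · · ·
    · · · ·
T1:
  2·area = 36  (B↔C swapped to make it positive)
  edge (8, 2)→(8, 20): d=(0,18) right/bottom  bias=-1
  edge (8, 20)→(6, 12): d=(-2,-8) top-left  bias=+0
  edge (6, 12)→(8, 2): d=(2,-10) top-left  bias=+0
    (3,3)@(7, 7): e=[18,18,0] → █  [on edge]
    (3,4)@(7, 9): e=[18,14,4] → █
    (3,5)@(7, 11): e=[18,10,8] → █
    (3,6)@(7, 13): e=[18,6,12] → █
    (3,7)@(7, 15): e=[18,2,16] → █
    (2,8)@(5, 17): e=[54,-18,0] → ·  [on edge]
    (3,8)@(7, 17): e=[18,-2,20] → ·
  covered (5 px):
    · · · ·
    · · · ·
    · · · ·
    · · · █
    · · · █
    · · · █
    · · · █
    · · · █
    · · · ·
    · · · ·
    · · · ·
T2:
  2·area = 52
  edge (6, 18)→(4, 10): d=(-2,-8) top-left  bias=+0
  edge (4, 10)→(8, 0): d=(4,-10) top-left  bias=+0
  edge (8, 0)→(6, 18): d=(-2,18) right/bottom  bias=-1
    (3,1)@(7, 3): e=[38,2,12] → █
    (3,2)@(7, 5): e=[34,10,8] → █
    (3,3)@(7, 7): e=[30,18,4] → █
    (2,4)@(5, 9): e=[10,6,36] → █
    (3,4)@(7, 9): e=[26,26,0] → ·  [on edge]
    (2,5)@(5, 11): e=[6,14,32] → █
    (3,5)@(7, 11): e=[22,34,-4] → ·
    (2,6)@(5, 13): e=[2,22,28] → █
    (3,6)@(7, 13): e=[18,42,-8] → ·
    (2,7)@(5, 15): e=[-2,30,24] → ·
  covered (6 px):
    · · · ·
    · · · █
    · · · █
    · · · █
    · · █ ·
    · · █ ·
    · · █ ·
    · · · ·
    · · · ·
    · · · ·
    · · · ·

Final: "outside"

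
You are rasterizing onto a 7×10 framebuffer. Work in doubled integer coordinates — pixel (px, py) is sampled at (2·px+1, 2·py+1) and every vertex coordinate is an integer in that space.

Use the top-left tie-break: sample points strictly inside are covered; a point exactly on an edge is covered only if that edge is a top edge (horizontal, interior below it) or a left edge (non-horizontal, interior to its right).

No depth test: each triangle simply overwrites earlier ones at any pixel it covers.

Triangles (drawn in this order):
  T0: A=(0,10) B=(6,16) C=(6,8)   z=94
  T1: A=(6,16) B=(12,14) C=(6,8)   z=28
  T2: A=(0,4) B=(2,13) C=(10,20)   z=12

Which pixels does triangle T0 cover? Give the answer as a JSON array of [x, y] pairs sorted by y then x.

T0:
  2·area = 48  (B↔C swapped to make it positive)
  edge (0, 10)→(6, 8): d=(6,-2) top-left  bias=+0
  edge (6, 8)→(6, 16): d=(0,8) right/bottom  bias=-1
  edge (6, 16)→(0, 10): d=(-6,-6) top-left  bias=+0
    (4,3)@(9, 7): e=[0,-24,72] → ·  [on edge]
    (1,4)@(3, 9): e=[0,24,24] → #  [on edge]
    (2,4)@(5, 9): e=[4,8,36] → #
    (3,4)@(7, 9): e=[8,-8,48] → ·
    (0,5)@(1, 11): e=[8,40,0] → #  [on edge]
    (3,5)@(7, 11): e=[20,-8,36] → ·
    (0,6)@(1, 13): e=[20,40,-12] → ·
    (1,6)@(3, 13): e=[24,24,0] → #  [on edge]
    (3,6)@(7, 13): e=[32,-8,24] → ·
    (1,7)@(3, 15): e=[36,24,-12] → ·
    (2,7)@(5, 15): e=[40,8,0] → #  [on edge]
    (3,7)@(7, 15): e=[44,-8,12] → ·
    (3,8)@(7, 17): e=[56,-8,0] → ·  [on edge]
    (4,9)@(9, 19): e=[72,-24,0] → ·  [on edge]
  covered (8 px):
    · · · · · · ·
    · · · · · · ·
    · · · · · · ·
    · · · · · · ·
    · # # · · · ·
    # # # · · · ·
    · # # · · · ·
    · · # · · · ·
    · · · · · · ·
    · · · · · · ·
T1:
  2·area = 48  (B↔C swapped to make it positive)
  edge (6, 16)→(6, 8): d=(0,-8) top-left  bias=+0
  edge (6, 8)→(12, 14): d=(6,6) right/bottom  bias=-1
  edge (12, 14)→(6, 16): d=(-6,2) right/bottom  bias=-1
    (0,1)@(1, 3): e=[-40,0,88] → ·  [on edge]
    (1,2)@(3, 5): e=[-24,0,72] → ·  [on edge]
    (2,3)@(5, 7): e=[-8,0,56] → ·  [on edge]
    (3,4)@(7, 9): e=[8,0,40] → ·  [on edge]
    (3,5)@(7, 11): e=[8,12,28] → #
    (4,5)@(9, 11): e=[24,0,24] → ·  [on edge]
    (3,6)@(7, 13): e=[8,24,16] → #
    (4,6)@(9, 13): e=[24,12,12] → #
    (5,6)@(11, 13): e=[40,0,8] → ·  [on edge]
    (3,7)@(7, 15): e=[8,36,4] → #
    (4,7)@(9, 15): e=[24,24,0] → ·  [on edge]
    (6,7)@(13, 15): e=[56,0,-8] → ·  [on edge]
    (1,8)@(3, 17): e=[-24,72,0] → ·  [on edge]
  covered (4 px):
    · · · · · · ·
    · · · · · · ·
    · · · · · · ·
    · · · · · · ·
    · · · · · · ·
    · · · # · · ·
    · · · # # · ·
    · · · # · · ·
    · · · · · · ·
    · · · · · · ·
T2:
  2·area = 58  (B↔C swapped to make it positive)
  edge (0, 4)→(10, 20): d=(10,16) right/bottom  bias=-1
  edge (10, 20)→(2, 13): d=(-8,-7) top-left  bias=+0
  edge (2, 13)→(0, 4): d=(-2,-9) top-left  bias=+0
    (0,3)@(1, 7): e=[14,41,3] → #
    (1,3)@(3, 7): e=[-18,55,21] → ·
    (0,4)@(1, 9): e=[34,25,-1] → ·
    (1,4)@(3, 9): e=[2,39,17] → #
    (2,4)@(5, 9): e=[-30,53,35] → ·
    (1,5)@(3, 11): e=[22,23,13] → #
    (2,5)@(5, 11): e=[-10,37,31] → ·
    (1,6)@(3, 13): e=[42,7,9] → #
    (2,6)@(5, 13): e=[10,21,27] → #
    (3,6)@(7, 13): e=[-22,35,45] → ·
    (1,7)@(3, 15): e=[62,-9,5] → ·
    (2,7)@(5, 15): e=[30,5,23] → #
  covered (8 px):
    · · · · · · ·
    · · · · · · ·
    · · · · · · ·
    # · · · · · ·
    · # · · · · ·
    · # · · · · ·
    · # # · · · ·
    · · # · · · ·
    · · · # · · ·
    · · · · # · ·

Answer: [[1,4],[2,4],[0,5],[1,5],[2,5],[1,6],[2,6],[2,7]]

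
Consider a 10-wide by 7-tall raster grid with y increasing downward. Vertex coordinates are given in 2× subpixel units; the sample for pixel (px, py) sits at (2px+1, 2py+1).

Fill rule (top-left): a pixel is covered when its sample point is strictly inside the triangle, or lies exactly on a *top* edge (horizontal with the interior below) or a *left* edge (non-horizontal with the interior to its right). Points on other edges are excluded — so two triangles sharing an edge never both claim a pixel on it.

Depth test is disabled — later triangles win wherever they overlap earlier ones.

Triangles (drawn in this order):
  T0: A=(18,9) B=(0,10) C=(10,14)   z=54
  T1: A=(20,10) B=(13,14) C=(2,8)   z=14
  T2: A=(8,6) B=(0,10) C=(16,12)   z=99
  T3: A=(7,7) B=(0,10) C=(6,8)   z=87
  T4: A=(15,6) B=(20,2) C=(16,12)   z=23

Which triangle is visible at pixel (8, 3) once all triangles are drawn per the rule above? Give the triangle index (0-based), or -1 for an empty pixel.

T0:
  2·area = 82  (B↔C swapped to make it positive)
  edge (18, 9)→(10, 14): d=(-8,5) right/bottom  bias=-1
  edge (10, 14)→(0, 10): d=(-10,-4) top-left  bias=+0
  edge (0, 10)→(18, 9): d=(18,-1) top-left  bias=+0
    (1,5)@(3, 11): e=[59,2,21] → #
    (2,5)@(5, 11): e=[49,10,23] → #
    (3,5)@(7, 11): e=[39,18,25] → #
    (4,5)@(9, 11): e=[29,26,27] → #
    (5,5)@(11, 11): e=[19,34,29] → #
    (6,5)@(13, 11): e=[9,42,31] → #
    (7,5)@(15, 11): e=[-1,50,33] → ·
    (1,6)@(3, 13): e=[43,-18,57] → ·
    (2,6)@(5, 13): e=[33,-10,59] → ·
    (3,6)@(7, 13): e=[23,-2,61] → ·
    (4,6)@(9, 13): e=[13,6,63] → #
    (6,6)@(13, 13): e=[-7,22,67] → ·
  covered (8 px):
    · · · · · · · · · ·
    · · · · · · · · · ·
    · · · · · · · · · ·
    · · · · · · · · · ·
    · · · · · · · · · ·
    · # # # # # # · · ·
    · · · · # # · · · ·
T1:
  2·area = 86
  edge (20, 10)→(13, 14): d=(-7,4) right/bottom  bias=-1
  edge (13, 14)→(2, 8): d=(-11,-6) top-left  bias=+0
  edge (2, 8)→(20, 10): d=(18,2) right/bottom  bias=-1
    (2,4)@(5, 9): e=[67,7,12] → #
    (3,4)@(7, 9): e=[59,19,8] → #
    (4,4)@(9, 9): e=[51,31,4] → #
    (5,4)@(11, 9): e=[43,43,0] → ·  [on edge]
    (2,5)@(5, 11): e=[53,-15,48] → ·
    (3,5)@(7, 11): e=[45,-3,44] → ·
    (4,5)@(9, 11): e=[37,9,40] → #
    (5,5)@(11, 11): e=[29,21,36] → #
    (6,5)@(13, 11): e=[21,33,32] → #
    (7,5)@(15, 11): e=[13,45,28] → #
    (8,5)@(17, 11): e=[5,57,24] → #
    (9,5)@(19, 11): e=[-3,69,20] → ·
  covered (9 px):
    · · · · · · · · · ·
    · · · · · · · · · ·
    · · · · · · · · · ·
    · · · · · · · · · ·
    · · # # # · · · · ·
    · · · · # # # # # ·
    · · · · · · # · · ·
T2:
  2·area = 80  (B↔C swapped to make it positive)
  edge (8, 6)→(16, 12): d=(8,6) right/bottom  bias=-1
  edge (16, 12)→(0, 10): d=(-16,-2) top-left  bias=+0
  edge (0, 10)→(8, 6): d=(8,-4) top-left  bias=+0
    (3,3)@(7, 7): e=[14,62,4] → #
    (4,3)@(9, 7): e=[2,66,12] → #
    (5,3)@(11, 7): e=[-10,70,20] → ·
    (1,4)@(3, 9): e=[54,22,4] → #
    (2,4)@(5, 9): e=[42,26,12] → #
    (5,4)@(11, 9): e=[6,38,36] → #
    (6,4)@(13, 9): e=[-6,42,44] → ·
    (1,5)@(3, 11): e=[70,-10,20] → ·
    (2,5)@(5, 11): e=[58,-6,28] → ·
    (3,5)@(7, 11): e=[46,-2,36] → ·
    (4,5)@(9, 11): e=[34,2,44] → #
    (6,5)@(13, 11): e=[10,10,60] → #
  covered (10 px):
    · · · · · · · · · ·
    · · · · · · · · · ·
    · · · · · · · · · ·
    · · · # # · · · · ·
    · # # # # # · · · ·
    · · · · # # # · · ·
    · · · · · · · · · ·
T3:
  2·area = 4  (B↔C swapped to make it positive)
  edge (7, 7)→(6, 8): d=(-1,1) right/bottom  bias=-1
  edge (6, 8)→(0, 10): d=(-6,2) right/bottom  bias=-1
  edge (0, 10)→(7, 7): d=(7,-3) top-left  bias=+0
    (6,0)@(13, 1): e=[0,28,-24] → ·  [on edge]
    (5,1)@(11, 3): e=[0,20,-16] → ·  [on edge]
    (4,2)@(9, 5): e=[0,12,-8] → ·  [on edge]
    (7,2)@(15, 5): e=[-6,0,10] → ·  [on edge]
    (3,3)@(7, 7): e=[0,4,0] → ·  [on edge]
    (4,3)@(9, 7): e=[-2,0,6] → ·  [on edge]
    (1,4)@(3, 9): e=[2,0,2] → ·  [on edge]
    (2,4)@(5, 9): e=[0,-4,8] → ·  [on edge]
    (1,5)@(3, 11): e=[0,-12,16] → ·  [on edge]
    (0,6)@(1, 13): e=[0,-20,24] → ·  [on edge]
  covered (0 px):
    · · · · · · · · · ·
    · · · · · · · · · ·
    · · · · · · · · · ·
    · · · · · · · · · ·
    · · · · · · · · · ·
    · · · · · · · · · ·
    · · · · · · · · · ·
T4:
  2·area = 34
  edge (15, 6)→(20, 2): d=(5,-4) top-left  bias=+0
  edge (20, 2)→(16, 12): d=(-4,10) right/bottom  bias=-1
  edge (16, 12)→(15, 6): d=(-1,-6) top-left  bias=+0
    (9,1)@(19, 3): e=[1,6,27] → #
    (8,2)@(17, 5): e=[3,18,13] → #
    (9,2)@(19, 5): e=[11,-2,25] → ·
    (8,3)@(17, 7): e=[13,10,11] → #
    (9,3)@(19, 7): e=[21,-10,23] → ·
    (8,4)@(17, 9): e=[23,2,9] → #
    (9,4)@(19, 9): e=[31,-18,21] → ·
    (8,5)@(17, 11): e=[33,-6,7] → ·
  covered (4 px):
    · · · · · · · · · ·
    · · · · · · · · · #
    · · · · · · · · # ·
    · · · · · · · · # ·
    · · · · · · · · # ·
    · · · · · · · · · ·
    · · · · · · · · · ·

Z-buffer (winner per pixel, '.' = empty):
  . . . . . . . . . .
  . . . . . . . . . 4
  . . . . . . . . 4 .
  . . . 2 2 . . . 4 .
  . 2 2 2 2 2 . . 4 .
  . 0 0 0 2 2 2 1 1 .
  . . . . 0 0 1 . . .

Result: 4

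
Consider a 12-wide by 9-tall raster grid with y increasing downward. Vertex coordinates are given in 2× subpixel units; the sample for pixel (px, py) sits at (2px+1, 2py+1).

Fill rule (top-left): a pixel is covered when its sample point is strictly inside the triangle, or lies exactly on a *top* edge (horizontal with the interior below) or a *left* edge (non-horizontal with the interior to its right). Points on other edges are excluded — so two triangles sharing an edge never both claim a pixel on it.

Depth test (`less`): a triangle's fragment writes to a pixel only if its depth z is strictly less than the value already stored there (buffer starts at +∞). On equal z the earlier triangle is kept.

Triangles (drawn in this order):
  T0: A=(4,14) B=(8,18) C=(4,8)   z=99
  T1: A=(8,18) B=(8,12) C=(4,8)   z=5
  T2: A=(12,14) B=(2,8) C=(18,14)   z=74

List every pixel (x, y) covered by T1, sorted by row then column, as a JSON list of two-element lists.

T0:
  2·area = 24  (B↔C swapped to make it positive)
  edge (4, 14)→(4, 8): d=(0,-6) top-left  bias=+0
  edge (4, 8)→(8, 18): d=(4,10) right/bottom  bias=-1
  edge (8, 18)→(4, 14): d=(-4,-4) top-left  bias=+0
    (0,5)@(1, 11): e=[-18,42,0] → .  [on edge]
    (2,5)@(5, 11): e=[6,2,16] → X
    (3,5)@(7, 11): e=[18,-18,24] → .
    (1,6)@(3, 13): e=[-6,30,0] → .  [on edge]
    (2,6)@(5, 13): e=[6,10,8] → X
    (3,6)@(7, 13): e=[18,-10,16] → .
    (2,7)@(5, 15): e=[6,18,0] → X  [on edge]
    (3,7)@(7, 15): e=[18,-2,8] → .
    (2,8)@(5, 17): e=[6,26,-8] → .
    (3,8)@(7, 17): e=[18,6,0] → X  [on edge]
    (4,8)@(9, 17): e=[30,-14,8] → .
  covered (4 px):
    . . . . . . . . . . . .
    . . . . . . . . . . . .
    . . . . . . . . . . . .
    . . . . . . . . . . . .
    . . . . . . . . . . . .
    . . X . . . . . . . . .
    . . X . . . . . . . . .
    . . X . . . . . . . . .
    . . . X . . . . . . . .
T1:
  2·area = 24  (B↔C swapped to make it positive)
  edge (8, 18)→(4, 8): d=(-4,-10) top-left  bias=+0
  edge (4, 8)→(8, 12): d=(4,4) right/bottom  bias=-1
  edge (8, 12)→(8, 18): d=(0,6) right/bottom  bias=-1
    (0,2)@(1, 5): e=[-18,0,42] → .  [on edge]
    (1,3)@(3, 7): e=[-6,0,30] → .  [on edge]
    (2,4)@(5, 9): e=[6,0,18] → .  [on edge]
    (3,5)@(7, 11): e=[18,0,6] → .  [on edge]
    (3,6)@(7, 13): e=[10,8,6] → X
    (4,6)@(9, 13): e=[30,0,-6] → .  [on edge]
    (3,7)@(7, 15): e=[2,16,6] → X
    (4,7)@(9, 15): e=[22,8,-6] → .
    (5,7)@(11, 15): e=[42,0,-18] → .  [on edge]
    (3,8)@(7, 17): e=[-6,24,6] → .
    (6,8)@(13, 17): e=[54,0,-30] → .  [on edge]
  covered (2 px):
    . . . . . . . . . . . .
    . . . . . . . . . . . .
    . . . . . . . . . . . .
    . . . . . . . . . . . .
    . . . . . . . . . . . .
    . . . . . . . . . . . .
    . . . X . . . . . . . .
    . . . X . . . . . . . .
    . . . . . . . . . . . .
T2:
  2·area = 36
  edge (12, 14)→(2, 8): d=(-10,-6) top-left  bias=+0
  edge (2, 8)→(18, 14): d=(16,6) right/bottom  bias=-1
  edge (18, 14)→(12, 14): d=(-6,0) right/bottom  bias=-1
    (3,5)@(7, 11): e=[0,18,18] → X  [on edge]
    (4,5)@(9, 11): e=[12,6,18] → X
    (5,5)@(11, 11): e=[24,-6,18] → .
    (3,6)@(7, 13): e=[-20,50,6] → .
    (4,6)@(9, 13): e=[-8,38,6] → .
    (5,6)@(11, 13): e=[4,26,6] → X
    (6,6)@(13, 13): e=[16,14,6] → X
    (7,6)@(15, 13): e=[28,2,6] → X
    (8,6)@(17, 13): e=[40,-10,6] → .
    (5,7)@(11, 15): e=[-16,58,-6] → .
    (6,7)@(13, 15): e=[-4,46,-6] → .
    (7,7)@(15, 15): e=[8,34,-6] → .
    (8,8)@(17, 17): e=[0,54,-18] → .  [on edge]
  covered (5 px):
    . . . . . . . . . . . .
    . . . . . . . . . . . .
    . . . . . . . . . . . .
    . . . . . . . . . . . .
    . . . . . . . . . . . .
    . . . X X . . . . . . .
    . . . . . X X X . . . .
    . . . . . . . . . . . .
    . . . . . . . . . . . .

Result: [[3,6],[3,7]]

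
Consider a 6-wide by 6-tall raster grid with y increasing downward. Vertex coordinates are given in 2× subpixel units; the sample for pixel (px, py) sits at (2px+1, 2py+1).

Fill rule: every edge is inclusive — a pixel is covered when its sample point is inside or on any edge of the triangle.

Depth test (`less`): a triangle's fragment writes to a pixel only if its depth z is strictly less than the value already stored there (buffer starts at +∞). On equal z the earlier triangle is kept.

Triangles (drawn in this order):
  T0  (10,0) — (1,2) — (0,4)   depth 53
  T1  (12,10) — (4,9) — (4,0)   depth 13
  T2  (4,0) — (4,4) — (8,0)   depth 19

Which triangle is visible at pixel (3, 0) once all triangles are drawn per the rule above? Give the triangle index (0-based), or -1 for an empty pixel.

T0:
  2·area = 16  (B↔C swapped to make it positive)
  edge (10, 0)→(0, 4): d=(-10,4) inclusive
  edge (0, 4)→(1, 2): d=(1,-2) inclusive
  edge (1, 2)→(10, 0): d=(9,-2) inclusive
    (3,0)@(7, 1): e=[2,11,3] → X
    (4,0)@(9, 1): e=[-6,15,7] → .
    (0,1)@(1, 3): e=[6,1,9] → X
    (1,1)@(3, 3): e=[-2,5,13] → .
    (3,1)@(7, 3): e=[-18,13,21] → .
    (0,2)@(1, 5): e=[-14,3,27] → .
  covered (2 px):
    . . . X . .
    X . . . . .
    . . . . . .
    . . . . . .
    . . . . . .
    . . . . . .
T1:
  2·area = 72
  edge (12, 10)→(4, 9): d=(-8,-1) inclusive
  edge (4, 9)→(4, 0): d=(0,-9) inclusive
  edge (4, 0)→(12, 10): d=(8,10) inclusive
    (2,1)@(5, 3): e=[49,9,14] → X
    (3,1)@(7, 3): e=[51,27,-6] → .
    (2,2)@(5, 5): e=[33,9,30] → X
    (3,2)@(7, 5): e=[35,27,10] → X
    (4,2)@(9, 5): e=[37,45,-10] → .
    (2,3)@(5, 7): e=[17,9,46] → X
    (4,3)@(9, 7): e=[21,45,6] → X
    (5,3)@(11, 7): e=[23,63,-14] → .
    (2,4)@(5, 9): e=[1,9,62] → X
    (5,4)@(11, 9): e=[7,63,2] → X
    (2,5)@(5, 11): e=[-15,9,78] → .
    (3,5)@(7, 11): e=[-13,27,58] → .
  covered (10 px):
    . . . . . .
    . . X . . .
    . . X X . .
    . . X X X .
    . . X X X X
    . . . . . .
T2:
  2·area = 16  (B↔C swapped to make it positive)
  edge (4, 0)→(8, 0): d=(4,0) inclusive
  edge (8, 0)→(4, 4): d=(-4,4) inclusive
  edge (4, 4)→(4, 0): d=(0,-4) inclusive
    (2,0)@(5, 1): e=[4,8,4] → X
    (3,0)@(7, 1): e=[4,0,12] → X  [on edge]
    (4,0)@(9, 1): e=[4,-8,20] → .
    (2,1)@(5, 3): e=[12,0,4] → X  [on edge]
    (3,1)@(7, 3): e=[12,-8,12] → .
    (1,2)@(3, 5): e=[20,0,-4] → .  [on edge]
    (2,2)@(5, 5): e=[20,-8,4] → .
    (0,3)@(1, 7): e=[28,0,-12] → .  [on edge]
  covered (3 px):
    . . X X . .
    . . X . . .
    . . . . . .
    . . . . . .
    . . . . . .
    . . . . . .

Z-buffer (winner per pixel, '.' = empty):
  . . 2 2 . .
  0 . 1 . . .
  . . 1 1 . .
  . . 1 1 1 .
  . . 1 1 1 1
  . . . . . .

Answer: 2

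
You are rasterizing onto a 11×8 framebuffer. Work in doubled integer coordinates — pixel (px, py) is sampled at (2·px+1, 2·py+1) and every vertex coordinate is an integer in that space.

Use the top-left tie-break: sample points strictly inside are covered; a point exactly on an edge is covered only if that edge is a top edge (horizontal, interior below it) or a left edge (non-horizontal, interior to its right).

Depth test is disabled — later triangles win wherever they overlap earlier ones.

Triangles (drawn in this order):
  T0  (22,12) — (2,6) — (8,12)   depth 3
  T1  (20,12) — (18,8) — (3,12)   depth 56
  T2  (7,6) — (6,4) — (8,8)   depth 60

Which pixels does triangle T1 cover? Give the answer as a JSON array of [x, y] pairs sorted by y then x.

T0:
  2·area = 84  (B↔C swapped to make it positive)
  edge (22, 12)→(8, 12): d=(-14,0) right/bottom  bias=-1
  edge (8, 12)→(2, 6): d=(-6,-6) top-left  bias=+0
  edge (2, 6)→(22, 12): d=(20,6) right/bottom  bias=-1
    (0,2)@(1, 5): e=[98,0,-14] → .  [on edge]
    (1,3)@(3, 7): e=[70,0,14] → X  [on edge]
    (2,3)@(5, 7): e=[70,12,2] → X
    (3,3)@(7, 7): e=[70,24,-10] → .
    (1,4)@(3, 9): e=[42,-12,54] → .
    (2,4)@(5, 9): e=[42,0,42] → X  [on edge]
    (3,4)@(7, 9): e=[42,12,30] → X
    (4,4)@(9, 9): e=[42,24,18] → X
    (5,4)@(11, 9): e=[42,36,6] → X
    (6,4)@(13, 9): e=[42,48,-6] → .
    (2,5)@(5, 11): e=[14,-12,82] → .
    (3,5)@(7, 11): e=[14,0,70] → X  [on edge]
    (4,6)@(9, 13): e=[-14,0,98] → .  [on edge]
    (5,7)@(11, 15): e=[-42,0,126] → .  [on edge]
  covered (12 px):
    . . . . . . . . . . .
    . . . . . . . . . . .
    . . . . . . . . . . .
    . X X . . . . . . . .
    . . X X X X . . . . .
    . . . X X X X X X . .
    . . . . . . . . . . .
    . . . . . . . . . . .
T1:
  2·area = 68  (B↔C swapped to make it positive)
  edge (20, 12)→(3, 12): d=(-17,0) right/bottom  bias=-1
  edge (3, 12)→(18, 8): d=(15,-4) top-left  bias=+0
  edge (18, 8)→(20, 12): d=(2,4) right/bottom  bias=-1
    (7,4)@(15, 9): e=[51,3,14] → X
    (8,4)@(17, 9): e=[51,11,6] → X
    (9,4)@(19, 9): e=[51,19,-2] → .
    (3,5)@(7, 11): e=[17,1,50] → X
    (4,5)@(9, 11): e=[17,9,42] → X
    (5,5)@(11, 11): e=[17,17,34] → X
    (6,5)@(13, 11): e=[17,25,26] → X
    (9,5)@(19, 11): e=[17,49,2] → X
    (10,5)@(21, 11): e=[17,57,-6] → .
    (3,6)@(7, 13): e=[-17,31,54] → .
    (4,6)@(9, 13): e=[-17,39,46] → .
    (5,6)@(11, 13): e=[-17,47,38] → .
  covered (9 px):
    . . . . . . . . . . .
    . . . . . . . . . . .
    . . . . . . . . . . .
    . . . . . . . . . . .
    . . . . . . . X X . .
    . . . X X X X X X X .
    . . . . . . . . . . .
    . . . . . . . . . . .
T2:
  degenerate (2·area = 0) — covers nothing

Answer: [[7,4],[8,4],[3,5],[4,5],[5,5],[6,5],[7,5],[8,5],[9,5]]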